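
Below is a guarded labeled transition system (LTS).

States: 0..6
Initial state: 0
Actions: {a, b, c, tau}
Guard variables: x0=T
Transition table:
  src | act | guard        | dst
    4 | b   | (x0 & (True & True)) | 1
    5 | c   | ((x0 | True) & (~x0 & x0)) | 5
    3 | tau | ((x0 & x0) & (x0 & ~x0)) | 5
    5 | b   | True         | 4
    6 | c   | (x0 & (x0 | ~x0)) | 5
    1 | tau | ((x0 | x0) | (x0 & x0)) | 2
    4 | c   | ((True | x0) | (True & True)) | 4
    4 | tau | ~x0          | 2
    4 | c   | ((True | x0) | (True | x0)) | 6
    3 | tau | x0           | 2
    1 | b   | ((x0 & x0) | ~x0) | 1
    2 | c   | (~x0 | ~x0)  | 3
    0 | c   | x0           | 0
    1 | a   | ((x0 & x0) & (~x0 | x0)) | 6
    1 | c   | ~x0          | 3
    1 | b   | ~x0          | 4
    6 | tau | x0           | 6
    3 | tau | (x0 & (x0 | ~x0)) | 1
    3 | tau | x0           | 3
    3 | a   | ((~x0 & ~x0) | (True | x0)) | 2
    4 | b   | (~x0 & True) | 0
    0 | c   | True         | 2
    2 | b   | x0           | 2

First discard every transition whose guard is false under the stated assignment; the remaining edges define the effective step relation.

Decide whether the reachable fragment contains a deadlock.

Reachable = {0,2}
  0: c→0  c→2  [deg 2]
  2: b→2  [deg 1]

Answer: DEADLOCK-FREE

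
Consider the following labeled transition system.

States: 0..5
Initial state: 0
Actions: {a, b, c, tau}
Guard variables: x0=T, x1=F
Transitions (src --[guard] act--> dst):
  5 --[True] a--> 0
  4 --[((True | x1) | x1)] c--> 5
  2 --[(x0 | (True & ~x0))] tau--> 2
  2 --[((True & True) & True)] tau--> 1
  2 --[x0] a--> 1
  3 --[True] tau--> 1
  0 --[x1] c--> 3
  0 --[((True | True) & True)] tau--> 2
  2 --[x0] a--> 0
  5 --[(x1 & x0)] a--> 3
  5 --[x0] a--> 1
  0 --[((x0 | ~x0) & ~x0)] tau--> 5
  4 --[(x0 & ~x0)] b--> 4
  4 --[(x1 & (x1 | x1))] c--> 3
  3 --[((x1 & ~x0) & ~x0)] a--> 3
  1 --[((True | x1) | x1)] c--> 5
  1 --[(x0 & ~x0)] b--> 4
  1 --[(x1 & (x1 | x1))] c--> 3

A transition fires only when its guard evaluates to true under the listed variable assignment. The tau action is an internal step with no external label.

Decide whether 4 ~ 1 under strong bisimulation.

Compute ~ classes (split until stable):
  round 0: {{0,1,2,3,4,5}}
  round 1: {{0,3},{1,4},{2},{5}}
  round 2: {{0},{1,4},{2},{3},{5}}
stable after 3 split(s): 5 block(s)
4∈{1,4}, 1∈{1,4}

Answer: BISIMILAR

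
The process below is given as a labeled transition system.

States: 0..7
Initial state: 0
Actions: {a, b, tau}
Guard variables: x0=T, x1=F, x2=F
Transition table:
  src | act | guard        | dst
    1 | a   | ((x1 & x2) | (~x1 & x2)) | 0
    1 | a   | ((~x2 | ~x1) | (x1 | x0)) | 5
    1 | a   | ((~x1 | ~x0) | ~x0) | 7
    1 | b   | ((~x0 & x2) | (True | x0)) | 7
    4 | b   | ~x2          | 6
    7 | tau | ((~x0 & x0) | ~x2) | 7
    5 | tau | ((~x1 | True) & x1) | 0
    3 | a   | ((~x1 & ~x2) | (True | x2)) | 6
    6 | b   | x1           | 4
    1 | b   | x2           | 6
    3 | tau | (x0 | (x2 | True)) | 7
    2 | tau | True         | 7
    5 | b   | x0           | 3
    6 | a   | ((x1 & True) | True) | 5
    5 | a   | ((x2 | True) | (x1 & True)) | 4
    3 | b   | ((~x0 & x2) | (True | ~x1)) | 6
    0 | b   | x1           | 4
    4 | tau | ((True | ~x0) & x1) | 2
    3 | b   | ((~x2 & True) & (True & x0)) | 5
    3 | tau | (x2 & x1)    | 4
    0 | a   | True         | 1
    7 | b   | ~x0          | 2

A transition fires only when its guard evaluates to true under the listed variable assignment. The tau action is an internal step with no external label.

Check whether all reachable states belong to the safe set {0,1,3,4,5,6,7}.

Answer: INVARIANT HOLDS

Working:
Inv-set: {0,1,3,4,5,6,7}
Reach set: {0,1,3,4,5,6,7}
  0: ok
  1: ok
  3: ok
  4: ok
  5: ok
  6: ok
  7: ok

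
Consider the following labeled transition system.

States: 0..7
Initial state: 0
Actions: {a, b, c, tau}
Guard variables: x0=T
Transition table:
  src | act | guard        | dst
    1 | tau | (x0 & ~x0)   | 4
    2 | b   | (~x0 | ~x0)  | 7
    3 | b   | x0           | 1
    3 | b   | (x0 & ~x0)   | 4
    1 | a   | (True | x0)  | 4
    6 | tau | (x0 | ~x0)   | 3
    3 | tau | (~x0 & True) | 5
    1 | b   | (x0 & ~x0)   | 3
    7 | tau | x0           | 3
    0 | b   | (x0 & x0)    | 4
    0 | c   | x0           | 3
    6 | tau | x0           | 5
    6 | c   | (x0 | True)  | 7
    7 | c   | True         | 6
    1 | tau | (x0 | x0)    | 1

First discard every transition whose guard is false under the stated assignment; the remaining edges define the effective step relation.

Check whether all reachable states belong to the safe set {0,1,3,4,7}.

Answer: INVARIANT HOLDS

Working:
Allowed set {0,1,3,4,7}
R = {0,1,3,4}
  0: ok
  1: ok
  3: ok
  4: ok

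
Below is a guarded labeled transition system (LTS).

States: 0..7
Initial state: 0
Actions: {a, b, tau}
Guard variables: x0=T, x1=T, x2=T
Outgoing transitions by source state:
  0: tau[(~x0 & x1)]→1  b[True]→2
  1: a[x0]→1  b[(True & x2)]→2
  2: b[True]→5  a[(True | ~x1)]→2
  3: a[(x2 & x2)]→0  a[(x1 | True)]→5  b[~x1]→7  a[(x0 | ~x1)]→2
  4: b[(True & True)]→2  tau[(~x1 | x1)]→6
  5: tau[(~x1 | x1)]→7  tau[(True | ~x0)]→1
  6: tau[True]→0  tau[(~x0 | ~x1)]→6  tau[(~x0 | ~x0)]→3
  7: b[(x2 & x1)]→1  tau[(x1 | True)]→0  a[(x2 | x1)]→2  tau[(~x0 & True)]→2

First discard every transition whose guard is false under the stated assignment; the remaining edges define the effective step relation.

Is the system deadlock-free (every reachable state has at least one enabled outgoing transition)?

Answer: DEADLOCK-FREE

Trace:
R = {0,1,2,5,7}
  0: b→2  [1 exit(s)]
  1: a→1  b→2  [2 exit(s)]
  2: a→2  b→5  [2 exit(s)]
  5: tau→1  tau→7  [2 exit(s)]
  7: a→2  b→1  tau→0  [3 exit(s)]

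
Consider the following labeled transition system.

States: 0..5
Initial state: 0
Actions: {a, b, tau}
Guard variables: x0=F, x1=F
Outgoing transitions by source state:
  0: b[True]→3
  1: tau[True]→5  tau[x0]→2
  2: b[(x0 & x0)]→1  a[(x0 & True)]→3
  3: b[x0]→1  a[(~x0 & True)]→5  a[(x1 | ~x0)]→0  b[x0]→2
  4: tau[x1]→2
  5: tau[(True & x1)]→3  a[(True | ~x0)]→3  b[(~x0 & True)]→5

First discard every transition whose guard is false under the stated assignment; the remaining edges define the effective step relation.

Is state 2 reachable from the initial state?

Answer: UNREACHABLE

Analysis:
6 transition(s) survive guard evaluation.
depth 0: {0}
depth 1: {3}  now seen {0,3}
depth 2: {5}  now seen {0,3,5}
Reach set: {0,3,5}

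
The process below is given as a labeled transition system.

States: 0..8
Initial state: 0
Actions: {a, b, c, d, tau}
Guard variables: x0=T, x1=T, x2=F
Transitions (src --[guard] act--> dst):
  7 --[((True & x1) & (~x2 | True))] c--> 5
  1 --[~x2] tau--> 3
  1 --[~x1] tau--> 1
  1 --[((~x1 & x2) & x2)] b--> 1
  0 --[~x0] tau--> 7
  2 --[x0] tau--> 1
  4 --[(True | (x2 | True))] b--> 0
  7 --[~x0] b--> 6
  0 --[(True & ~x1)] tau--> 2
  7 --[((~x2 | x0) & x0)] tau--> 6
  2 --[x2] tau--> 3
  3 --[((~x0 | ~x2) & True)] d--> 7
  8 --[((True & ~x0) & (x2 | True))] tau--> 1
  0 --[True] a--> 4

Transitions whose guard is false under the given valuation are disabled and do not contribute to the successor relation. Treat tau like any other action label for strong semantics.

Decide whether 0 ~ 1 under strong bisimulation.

Answer: NOT BISIMILAR

Analysis:
Compute ~ classes (split until stable):
  π0 = {{0,1,2,3,4,5,6,7,8}}
  π1 = {{0},{1,2},{3},{4},{5,6,8},{7}}
  π2 = {{0},{1},{2},{3},{4},{5,6,8},{7}}
Fixed point at round 3; 7 class(es).
class of 0: {0}; class of 1: {1}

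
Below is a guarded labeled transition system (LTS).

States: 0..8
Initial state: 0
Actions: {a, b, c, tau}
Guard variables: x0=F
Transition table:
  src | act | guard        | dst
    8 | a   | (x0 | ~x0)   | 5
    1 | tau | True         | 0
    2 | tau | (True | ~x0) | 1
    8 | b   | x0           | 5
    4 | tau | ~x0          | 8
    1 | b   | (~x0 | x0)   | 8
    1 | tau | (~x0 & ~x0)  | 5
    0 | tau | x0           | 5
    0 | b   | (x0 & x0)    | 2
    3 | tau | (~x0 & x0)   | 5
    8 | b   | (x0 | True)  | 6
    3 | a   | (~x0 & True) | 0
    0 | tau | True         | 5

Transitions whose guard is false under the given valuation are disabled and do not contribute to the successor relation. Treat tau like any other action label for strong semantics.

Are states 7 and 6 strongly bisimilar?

Refine partition for ~:
  π0 = {{0,1,2,3,4,5,6,7,8}}
  π1 = {{0,2,4},{1},{3},{5,6,7},{8}}
  π2 = {{0},{1},{2},{3},{4},{5,6,7},{8}}
Fixed point at round 3; 7 class(es).
[7]={5,6,7}  [6]={5,6,7}

Answer: BISIMILAR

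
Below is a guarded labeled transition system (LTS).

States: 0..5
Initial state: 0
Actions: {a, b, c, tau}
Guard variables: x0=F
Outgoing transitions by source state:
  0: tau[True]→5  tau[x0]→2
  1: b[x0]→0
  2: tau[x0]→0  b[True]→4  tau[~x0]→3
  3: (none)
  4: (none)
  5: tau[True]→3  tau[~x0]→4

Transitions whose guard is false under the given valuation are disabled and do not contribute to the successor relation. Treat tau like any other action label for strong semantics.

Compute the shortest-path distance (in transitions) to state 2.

Answer: UNREACHABLE

Trace:
Layered search for 2:
  L0 = {0}
  L1 = {5}
  L2 = {3,4}
2 never appears.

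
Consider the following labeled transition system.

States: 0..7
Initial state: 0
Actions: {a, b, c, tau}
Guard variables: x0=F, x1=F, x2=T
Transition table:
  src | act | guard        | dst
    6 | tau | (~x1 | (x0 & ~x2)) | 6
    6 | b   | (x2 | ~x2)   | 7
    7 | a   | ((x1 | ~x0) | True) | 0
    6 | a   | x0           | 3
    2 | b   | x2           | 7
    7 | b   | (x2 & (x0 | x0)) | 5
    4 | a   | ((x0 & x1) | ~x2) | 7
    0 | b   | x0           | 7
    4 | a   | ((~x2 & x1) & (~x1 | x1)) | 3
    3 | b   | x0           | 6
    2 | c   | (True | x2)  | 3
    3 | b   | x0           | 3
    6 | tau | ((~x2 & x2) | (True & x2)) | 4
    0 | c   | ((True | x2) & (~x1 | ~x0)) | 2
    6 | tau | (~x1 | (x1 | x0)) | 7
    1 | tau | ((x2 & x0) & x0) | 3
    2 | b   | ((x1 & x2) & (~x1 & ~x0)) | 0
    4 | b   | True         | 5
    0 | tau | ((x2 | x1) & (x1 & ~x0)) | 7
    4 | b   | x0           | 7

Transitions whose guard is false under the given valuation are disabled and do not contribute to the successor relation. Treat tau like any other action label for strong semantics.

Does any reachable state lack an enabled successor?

Answer: DEADLOCK at state 3

Analysis:
Reach set: {0,2,3,7}
  0: c→2  [deg 1]
  2: b→7  c→3  [deg 2]
  3: ∅  [deadlock]
  7: a→0  [deg 1]
witness 3: c·c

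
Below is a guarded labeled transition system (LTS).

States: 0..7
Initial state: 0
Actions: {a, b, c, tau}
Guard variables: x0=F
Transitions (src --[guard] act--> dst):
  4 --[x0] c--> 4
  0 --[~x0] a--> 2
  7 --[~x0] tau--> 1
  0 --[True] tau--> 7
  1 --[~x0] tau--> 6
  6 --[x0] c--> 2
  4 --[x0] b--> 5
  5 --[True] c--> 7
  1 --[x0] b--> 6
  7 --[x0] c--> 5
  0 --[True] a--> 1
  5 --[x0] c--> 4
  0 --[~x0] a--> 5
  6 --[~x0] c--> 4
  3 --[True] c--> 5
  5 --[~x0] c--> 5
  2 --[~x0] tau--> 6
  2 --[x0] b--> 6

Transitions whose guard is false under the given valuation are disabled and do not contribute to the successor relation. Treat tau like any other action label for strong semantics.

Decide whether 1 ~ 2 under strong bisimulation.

Answer: BISIMILAR

Working:
Refine partition for ~:
  round 0: {{0,1,2,3,4,5,6,7}}
  round 1: {{0},{1,2,7},{3,5,6},{4}}
  round 2: {{0},{1,2},{3},{4},{5},{6},{7}}
stable after 3 split(s): 7 block(s)
[1]={1,2}  [2]={1,2}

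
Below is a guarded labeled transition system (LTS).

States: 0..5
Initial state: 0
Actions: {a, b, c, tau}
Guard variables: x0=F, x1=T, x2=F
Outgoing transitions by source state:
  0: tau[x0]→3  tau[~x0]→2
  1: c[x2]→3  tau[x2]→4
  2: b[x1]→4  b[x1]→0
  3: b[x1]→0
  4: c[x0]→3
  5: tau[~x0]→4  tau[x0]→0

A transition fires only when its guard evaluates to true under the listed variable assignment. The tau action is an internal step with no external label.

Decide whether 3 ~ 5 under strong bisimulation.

Refine partition for ~:
  round 0: {{0,1,2,3,4,5}}
  round 1: {{0,5},{1,4},{2,3}}
  round 2: {{0},{1,4},{2},{3},{5}}
stable after 3 split(s): 5 block(s)
3∈{3}, 5∈{5}

Answer: NOT BISIMILAR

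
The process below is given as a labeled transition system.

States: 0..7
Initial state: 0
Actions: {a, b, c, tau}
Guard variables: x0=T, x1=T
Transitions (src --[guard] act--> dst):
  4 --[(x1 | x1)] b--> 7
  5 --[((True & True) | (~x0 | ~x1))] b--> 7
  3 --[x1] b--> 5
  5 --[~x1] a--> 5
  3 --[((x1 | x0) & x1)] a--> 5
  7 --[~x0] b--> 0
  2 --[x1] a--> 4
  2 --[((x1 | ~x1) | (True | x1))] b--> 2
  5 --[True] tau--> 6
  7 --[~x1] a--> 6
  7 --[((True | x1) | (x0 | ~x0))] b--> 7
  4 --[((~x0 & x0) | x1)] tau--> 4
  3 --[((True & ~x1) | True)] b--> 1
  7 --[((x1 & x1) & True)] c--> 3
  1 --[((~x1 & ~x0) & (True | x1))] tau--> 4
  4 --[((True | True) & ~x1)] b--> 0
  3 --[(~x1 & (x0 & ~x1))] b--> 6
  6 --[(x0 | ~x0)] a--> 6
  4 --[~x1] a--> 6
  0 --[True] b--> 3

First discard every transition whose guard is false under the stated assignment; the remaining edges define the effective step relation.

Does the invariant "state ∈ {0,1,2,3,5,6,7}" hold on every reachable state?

Allowed set {0,1,2,3,5,6,7}
Reach set: {0,1,3,5,6,7}
  0: ✓
  1: ✓
  3: ✓
  5: ✓
  6: ✓
  7: ✓

Answer: INVARIANT HOLDS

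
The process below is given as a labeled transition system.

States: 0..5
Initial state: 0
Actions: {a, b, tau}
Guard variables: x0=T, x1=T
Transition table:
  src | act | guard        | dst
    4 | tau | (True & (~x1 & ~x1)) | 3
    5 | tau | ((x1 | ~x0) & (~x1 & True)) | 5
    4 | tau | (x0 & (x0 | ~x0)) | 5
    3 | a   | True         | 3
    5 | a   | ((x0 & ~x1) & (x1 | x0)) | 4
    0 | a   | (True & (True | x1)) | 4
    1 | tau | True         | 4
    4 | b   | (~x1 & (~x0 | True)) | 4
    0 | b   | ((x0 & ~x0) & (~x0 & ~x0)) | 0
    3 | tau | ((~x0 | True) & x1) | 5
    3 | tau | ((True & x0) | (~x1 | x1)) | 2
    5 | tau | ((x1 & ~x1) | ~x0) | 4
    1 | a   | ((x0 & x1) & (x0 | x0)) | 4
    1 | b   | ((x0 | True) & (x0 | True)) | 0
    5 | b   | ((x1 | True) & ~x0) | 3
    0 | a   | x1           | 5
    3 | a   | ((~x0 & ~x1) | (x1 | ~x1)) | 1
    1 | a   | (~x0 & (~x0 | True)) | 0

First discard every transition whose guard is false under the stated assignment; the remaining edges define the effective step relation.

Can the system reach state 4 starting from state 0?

Answer: REACHABLE

Trace:
10 transition(s) survive guard evaluation.
depth 0: {0}
depth 1: {4,5}  total {0,4,5}
Reach set: {0,4,5}
trace reaching 4: a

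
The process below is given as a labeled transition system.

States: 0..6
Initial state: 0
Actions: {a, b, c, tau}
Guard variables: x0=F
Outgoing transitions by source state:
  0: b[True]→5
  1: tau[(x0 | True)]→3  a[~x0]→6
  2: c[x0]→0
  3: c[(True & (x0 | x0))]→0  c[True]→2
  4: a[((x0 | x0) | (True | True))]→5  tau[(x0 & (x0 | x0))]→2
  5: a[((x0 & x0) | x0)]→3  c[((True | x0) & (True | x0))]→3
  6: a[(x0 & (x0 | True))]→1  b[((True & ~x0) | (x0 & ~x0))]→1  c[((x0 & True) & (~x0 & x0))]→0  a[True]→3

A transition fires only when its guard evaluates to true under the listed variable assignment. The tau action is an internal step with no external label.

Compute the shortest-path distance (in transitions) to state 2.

Answer: 3

Analysis:
Layered search for 2:
  Layer 0: {0}
  Layer 1: {5}
  Layer 2: {3}
  Layer 3: {2}
depth(2)=3, e.g. b·c·c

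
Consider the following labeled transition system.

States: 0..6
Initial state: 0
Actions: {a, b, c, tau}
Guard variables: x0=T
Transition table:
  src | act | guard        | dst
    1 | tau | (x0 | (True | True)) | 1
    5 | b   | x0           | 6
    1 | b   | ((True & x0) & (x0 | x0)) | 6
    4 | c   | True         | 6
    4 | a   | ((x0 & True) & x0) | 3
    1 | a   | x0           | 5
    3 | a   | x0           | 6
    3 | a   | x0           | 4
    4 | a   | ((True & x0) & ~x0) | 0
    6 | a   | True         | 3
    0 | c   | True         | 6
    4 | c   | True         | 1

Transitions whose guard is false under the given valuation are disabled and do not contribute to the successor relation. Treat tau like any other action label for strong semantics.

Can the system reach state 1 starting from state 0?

Answer: REACHABLE

Trace:
Guard filter leaves 11 enabled edge(s).
Layer 0: {0}
Layer 1: {6}  cumulative {0,6}
Layer 2: {3}  cumulative {0,3,6}
Layer 3: {4}  cumulative {0,3,4,6}
Layer 4: {1}  cumulative {0,1,3,4,6}
Layer 5: {5}  cumulative {0,1,3,4,5,6}
Reach set: {0,1,3,4,5,6}
Path to 1: c·a·a·c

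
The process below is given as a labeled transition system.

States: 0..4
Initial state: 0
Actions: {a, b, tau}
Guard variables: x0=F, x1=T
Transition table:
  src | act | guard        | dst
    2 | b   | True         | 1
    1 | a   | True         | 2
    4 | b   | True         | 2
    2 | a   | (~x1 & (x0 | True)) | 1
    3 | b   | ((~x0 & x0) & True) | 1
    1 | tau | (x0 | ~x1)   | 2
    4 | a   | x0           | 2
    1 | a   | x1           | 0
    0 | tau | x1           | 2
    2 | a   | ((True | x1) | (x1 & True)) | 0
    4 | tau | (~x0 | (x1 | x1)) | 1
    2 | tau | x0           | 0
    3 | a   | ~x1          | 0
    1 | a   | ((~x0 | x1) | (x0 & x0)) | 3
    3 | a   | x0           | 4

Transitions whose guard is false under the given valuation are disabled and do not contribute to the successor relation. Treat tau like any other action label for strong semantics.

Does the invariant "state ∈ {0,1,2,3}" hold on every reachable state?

Safe = {0,1,2,3}
R = {0,1,2,3}
  0: ok
  1: ok
  2: ok
  3: ok

Answer: INVARIANT HOLDS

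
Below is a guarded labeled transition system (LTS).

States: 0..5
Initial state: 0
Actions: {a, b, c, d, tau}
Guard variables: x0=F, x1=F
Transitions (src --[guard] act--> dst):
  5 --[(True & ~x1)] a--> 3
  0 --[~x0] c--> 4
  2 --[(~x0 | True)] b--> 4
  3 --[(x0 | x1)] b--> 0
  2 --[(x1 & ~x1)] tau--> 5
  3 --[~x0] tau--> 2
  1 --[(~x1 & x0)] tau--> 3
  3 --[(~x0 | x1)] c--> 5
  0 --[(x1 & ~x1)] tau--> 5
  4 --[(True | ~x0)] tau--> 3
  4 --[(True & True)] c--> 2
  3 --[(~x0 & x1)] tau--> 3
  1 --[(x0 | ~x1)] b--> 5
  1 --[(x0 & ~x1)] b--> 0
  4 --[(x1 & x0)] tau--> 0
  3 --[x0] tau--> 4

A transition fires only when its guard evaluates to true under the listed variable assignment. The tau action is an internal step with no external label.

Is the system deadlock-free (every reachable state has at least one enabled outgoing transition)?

Reach set: {0,2,3,4,5}
  0: c→4  [1 out]
  2: b→4  [1 out]
  3: c→5  tau→2  [2 out]
  4: c→2  tau→3  [2 out]
  5: a→3  [1 out]

Answer: DEADLOCK-FREE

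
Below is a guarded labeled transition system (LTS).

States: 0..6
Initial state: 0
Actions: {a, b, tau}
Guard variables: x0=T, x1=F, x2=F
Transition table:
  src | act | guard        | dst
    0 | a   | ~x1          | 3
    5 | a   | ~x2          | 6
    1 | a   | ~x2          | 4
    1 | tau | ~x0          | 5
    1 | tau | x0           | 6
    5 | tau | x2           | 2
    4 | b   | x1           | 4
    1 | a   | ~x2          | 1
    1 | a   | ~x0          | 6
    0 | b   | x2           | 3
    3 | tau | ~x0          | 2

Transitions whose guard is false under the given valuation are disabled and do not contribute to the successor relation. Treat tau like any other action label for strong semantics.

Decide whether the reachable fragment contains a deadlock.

Answer: DEADLOCK at state 3

Analysis:
R = {0,3}
  0: a→3  [1 exit(s)]
  3: ∅  [STUCK]
trace reaching 3: a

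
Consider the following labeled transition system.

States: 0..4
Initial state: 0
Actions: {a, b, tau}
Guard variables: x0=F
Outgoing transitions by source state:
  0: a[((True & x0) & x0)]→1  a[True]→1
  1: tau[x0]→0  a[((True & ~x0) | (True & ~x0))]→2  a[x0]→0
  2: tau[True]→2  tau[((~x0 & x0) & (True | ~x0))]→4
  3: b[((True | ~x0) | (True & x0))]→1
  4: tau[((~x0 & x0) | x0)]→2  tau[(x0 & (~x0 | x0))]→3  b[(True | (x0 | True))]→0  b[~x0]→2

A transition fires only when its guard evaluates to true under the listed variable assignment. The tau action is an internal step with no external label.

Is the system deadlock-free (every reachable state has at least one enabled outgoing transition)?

Answer: DEADLOCK-FREE

Trace:
Reach set: {0,1,2}
  0: a→1  [1 out]
  1: a→2  [1 out]
  2: tau→2  [1 out]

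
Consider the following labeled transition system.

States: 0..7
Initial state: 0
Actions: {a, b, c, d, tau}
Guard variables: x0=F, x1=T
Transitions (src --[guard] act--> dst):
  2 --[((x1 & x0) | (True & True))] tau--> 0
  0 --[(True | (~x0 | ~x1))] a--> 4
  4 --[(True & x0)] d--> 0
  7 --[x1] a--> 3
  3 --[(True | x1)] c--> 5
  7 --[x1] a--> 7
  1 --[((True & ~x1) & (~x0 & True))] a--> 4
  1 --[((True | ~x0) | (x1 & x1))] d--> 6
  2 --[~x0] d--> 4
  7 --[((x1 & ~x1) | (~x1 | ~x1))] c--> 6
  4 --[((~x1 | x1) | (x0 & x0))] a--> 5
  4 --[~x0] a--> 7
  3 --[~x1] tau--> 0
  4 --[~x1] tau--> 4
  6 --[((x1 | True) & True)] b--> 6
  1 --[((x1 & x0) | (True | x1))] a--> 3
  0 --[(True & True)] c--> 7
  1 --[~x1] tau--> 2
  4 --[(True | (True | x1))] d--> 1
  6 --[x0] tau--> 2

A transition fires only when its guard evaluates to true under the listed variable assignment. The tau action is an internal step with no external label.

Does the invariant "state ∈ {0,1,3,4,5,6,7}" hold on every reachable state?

Allowed set {0,1,3,4,5,6,7}
R = {0,1,3,4,5,6,7}
  0: ✓
  1: ✓
  3: ✓
  4: ✓
  5: ✓
  6: ✓
  7: ✓

Answer: INVARIANT HOLDS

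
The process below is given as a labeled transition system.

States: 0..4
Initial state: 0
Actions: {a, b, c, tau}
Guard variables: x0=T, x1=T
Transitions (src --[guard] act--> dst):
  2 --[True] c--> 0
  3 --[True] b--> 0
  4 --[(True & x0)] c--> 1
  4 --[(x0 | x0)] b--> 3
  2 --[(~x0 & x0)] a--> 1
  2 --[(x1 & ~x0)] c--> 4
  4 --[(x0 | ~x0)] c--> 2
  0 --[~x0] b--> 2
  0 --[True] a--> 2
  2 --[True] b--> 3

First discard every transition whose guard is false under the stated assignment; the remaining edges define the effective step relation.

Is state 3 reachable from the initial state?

Answer: REACHABLE

Working:
Guard filter leaves 7 enabled edge(s).
Layer 0: {0}
Layer 1: {2}  cumulative {0,2}
Layer 2: {3}  cumulative {0,2,3}
Reachable = {0,2,3}
trace reaching 3: a·b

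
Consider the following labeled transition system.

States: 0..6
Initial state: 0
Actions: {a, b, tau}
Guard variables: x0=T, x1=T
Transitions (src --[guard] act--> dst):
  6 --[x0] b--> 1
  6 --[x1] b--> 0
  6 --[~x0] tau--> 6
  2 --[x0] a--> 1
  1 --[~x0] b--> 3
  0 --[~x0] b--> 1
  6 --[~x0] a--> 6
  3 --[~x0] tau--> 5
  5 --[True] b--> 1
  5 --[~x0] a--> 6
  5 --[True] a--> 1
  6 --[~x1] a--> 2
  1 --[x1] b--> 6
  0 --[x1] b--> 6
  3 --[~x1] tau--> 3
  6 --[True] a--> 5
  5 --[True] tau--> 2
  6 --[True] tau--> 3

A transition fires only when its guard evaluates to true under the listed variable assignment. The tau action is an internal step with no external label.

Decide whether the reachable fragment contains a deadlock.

Answer: DEADLOCK at state 3

Working:
Reachable = {0,1,2,3,5,6}
  0: b→6  [1 exit(s)]
  1: b→6  [1 exit(s)]
  2: a→1  [1 exit(s)]
  3: ∅  [deadlock]
  5: a→1  b→1  tau→2  [3 exit(s)]
  6: a→5  b→0  b→1  tau→3  [4 exit(s)]
trace reaching 3: b·tau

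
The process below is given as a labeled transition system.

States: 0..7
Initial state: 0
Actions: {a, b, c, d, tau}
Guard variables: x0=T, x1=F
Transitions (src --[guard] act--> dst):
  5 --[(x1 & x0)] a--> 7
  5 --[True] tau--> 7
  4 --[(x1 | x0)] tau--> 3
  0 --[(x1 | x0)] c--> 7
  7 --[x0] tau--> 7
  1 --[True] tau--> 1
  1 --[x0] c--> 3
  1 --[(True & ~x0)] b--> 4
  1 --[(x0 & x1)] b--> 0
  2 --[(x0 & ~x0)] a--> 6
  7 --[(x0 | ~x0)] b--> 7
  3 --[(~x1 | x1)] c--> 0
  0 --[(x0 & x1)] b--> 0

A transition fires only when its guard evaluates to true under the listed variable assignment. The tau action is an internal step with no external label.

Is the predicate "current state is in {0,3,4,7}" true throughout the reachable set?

Allowed set {0,3,4,7}
Reachable = {0,7}
  0: ✓
  7: ✓

Answer: INVARIANT HOLDS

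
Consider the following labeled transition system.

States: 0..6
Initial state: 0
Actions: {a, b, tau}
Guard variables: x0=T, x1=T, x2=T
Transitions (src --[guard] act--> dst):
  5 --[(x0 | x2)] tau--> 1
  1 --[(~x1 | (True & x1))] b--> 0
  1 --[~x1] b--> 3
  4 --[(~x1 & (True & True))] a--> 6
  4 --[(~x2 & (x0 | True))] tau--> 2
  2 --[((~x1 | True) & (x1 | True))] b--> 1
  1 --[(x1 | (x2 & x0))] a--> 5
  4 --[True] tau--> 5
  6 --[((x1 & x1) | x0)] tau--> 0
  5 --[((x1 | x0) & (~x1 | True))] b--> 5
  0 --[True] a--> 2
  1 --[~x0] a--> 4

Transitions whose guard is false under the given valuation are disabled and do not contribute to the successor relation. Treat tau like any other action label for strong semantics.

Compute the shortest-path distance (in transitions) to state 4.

Answer: UNREACHABLE

Trace:
Breadth-first toward 4:
  depth 0: {0}
  depth 1: {2}
  depth 2: {1}
  depth 3: {5}
4 never appears.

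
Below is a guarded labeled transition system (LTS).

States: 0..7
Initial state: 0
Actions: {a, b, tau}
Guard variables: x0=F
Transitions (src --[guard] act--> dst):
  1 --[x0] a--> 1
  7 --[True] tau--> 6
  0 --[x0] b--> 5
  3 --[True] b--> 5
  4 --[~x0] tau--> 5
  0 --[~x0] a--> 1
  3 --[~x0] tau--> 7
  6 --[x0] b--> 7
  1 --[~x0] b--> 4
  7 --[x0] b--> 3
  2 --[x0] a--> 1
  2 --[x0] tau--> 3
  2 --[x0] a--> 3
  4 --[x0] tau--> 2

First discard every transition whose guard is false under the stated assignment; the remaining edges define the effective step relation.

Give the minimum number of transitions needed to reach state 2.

Breadth-first toward 2:
  depth 0: {0}
  depth 1: {1}
  depth 2: {4}
  depth 3: {5}
2 never appears.

Answer: UNREACHABLE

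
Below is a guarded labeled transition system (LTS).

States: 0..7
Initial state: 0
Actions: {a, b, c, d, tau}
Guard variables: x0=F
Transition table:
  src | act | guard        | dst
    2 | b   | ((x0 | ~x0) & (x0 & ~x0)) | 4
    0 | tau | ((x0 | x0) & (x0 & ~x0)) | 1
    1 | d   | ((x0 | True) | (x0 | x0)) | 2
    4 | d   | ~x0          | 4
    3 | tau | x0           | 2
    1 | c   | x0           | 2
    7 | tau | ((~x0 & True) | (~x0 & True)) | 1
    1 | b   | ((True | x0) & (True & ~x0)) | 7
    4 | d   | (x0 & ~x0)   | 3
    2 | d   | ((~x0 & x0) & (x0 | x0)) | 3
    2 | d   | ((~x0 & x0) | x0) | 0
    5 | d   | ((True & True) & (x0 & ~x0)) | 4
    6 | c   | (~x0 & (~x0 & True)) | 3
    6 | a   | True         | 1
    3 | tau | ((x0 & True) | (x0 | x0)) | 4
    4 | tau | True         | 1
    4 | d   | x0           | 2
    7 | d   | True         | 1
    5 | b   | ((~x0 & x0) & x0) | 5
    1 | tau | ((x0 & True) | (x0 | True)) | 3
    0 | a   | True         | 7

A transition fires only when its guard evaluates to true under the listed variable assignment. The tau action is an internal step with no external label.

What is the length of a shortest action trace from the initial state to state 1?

Breadth-first toward 1:
  depth 0: {0}
  depth 1: {7}
  depth 2: {1}
depth(1)=2, e.g. a·d

Answer: 2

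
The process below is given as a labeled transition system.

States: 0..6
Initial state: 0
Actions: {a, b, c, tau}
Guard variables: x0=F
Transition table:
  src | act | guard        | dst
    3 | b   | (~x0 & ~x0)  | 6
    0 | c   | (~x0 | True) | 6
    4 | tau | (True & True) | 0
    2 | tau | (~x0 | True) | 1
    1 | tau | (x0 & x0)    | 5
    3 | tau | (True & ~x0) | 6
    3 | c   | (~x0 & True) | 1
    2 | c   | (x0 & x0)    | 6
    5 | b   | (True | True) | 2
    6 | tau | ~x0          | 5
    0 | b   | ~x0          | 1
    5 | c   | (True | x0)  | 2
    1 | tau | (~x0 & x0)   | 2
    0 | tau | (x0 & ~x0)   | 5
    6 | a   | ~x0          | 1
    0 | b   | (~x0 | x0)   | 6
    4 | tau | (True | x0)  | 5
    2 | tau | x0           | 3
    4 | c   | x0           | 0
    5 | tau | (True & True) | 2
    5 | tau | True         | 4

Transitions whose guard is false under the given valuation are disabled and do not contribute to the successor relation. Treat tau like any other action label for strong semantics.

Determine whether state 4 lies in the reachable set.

Answer: REACHABLE

Analysis:
Guard filter leaves 15 enabled edge(s).
Layer 0: {0}
Layer 1: {1,6}  total {0,1,6}
Layer 2: {5}  total {0,1,5,6}
Layer 3: {2,4}  total {0,1,2,4,5,6}
R = {0,1,2,4,5,6}
witness 4: c·tau·tau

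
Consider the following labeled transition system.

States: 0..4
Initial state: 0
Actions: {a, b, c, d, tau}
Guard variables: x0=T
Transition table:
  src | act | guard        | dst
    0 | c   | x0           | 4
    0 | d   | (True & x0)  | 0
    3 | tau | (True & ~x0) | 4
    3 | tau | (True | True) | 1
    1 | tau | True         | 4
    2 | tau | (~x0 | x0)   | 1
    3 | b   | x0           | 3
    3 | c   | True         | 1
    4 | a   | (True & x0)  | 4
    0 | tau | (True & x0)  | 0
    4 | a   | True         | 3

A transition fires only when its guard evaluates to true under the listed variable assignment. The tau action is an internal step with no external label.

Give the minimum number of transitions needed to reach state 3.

Answer: 2

Trace:
Breadth-first toward 3:
  L0 = {0}
  L1 = {4}
  L2 = {3}
first hit 3 at d=2 via c·a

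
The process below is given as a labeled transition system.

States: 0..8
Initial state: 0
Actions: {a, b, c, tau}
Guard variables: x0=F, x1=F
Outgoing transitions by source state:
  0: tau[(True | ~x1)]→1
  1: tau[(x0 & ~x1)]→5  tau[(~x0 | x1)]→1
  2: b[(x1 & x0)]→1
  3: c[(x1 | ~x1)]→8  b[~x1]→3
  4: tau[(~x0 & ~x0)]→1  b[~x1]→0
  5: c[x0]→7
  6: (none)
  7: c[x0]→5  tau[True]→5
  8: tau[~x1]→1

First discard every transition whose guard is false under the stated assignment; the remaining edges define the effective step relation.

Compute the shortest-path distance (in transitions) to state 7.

Layered search for 7:
  L0 = {0}
  L1 = {1}
7 never appears.

Answer: UNREACHABLE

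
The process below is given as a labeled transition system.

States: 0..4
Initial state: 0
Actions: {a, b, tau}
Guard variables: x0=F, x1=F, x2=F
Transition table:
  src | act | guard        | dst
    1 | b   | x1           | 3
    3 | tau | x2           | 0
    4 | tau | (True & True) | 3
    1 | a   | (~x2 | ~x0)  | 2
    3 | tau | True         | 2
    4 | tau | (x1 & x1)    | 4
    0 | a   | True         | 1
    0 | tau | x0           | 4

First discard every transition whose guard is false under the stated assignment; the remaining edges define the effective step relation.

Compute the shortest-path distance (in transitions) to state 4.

Breadth-first toward 4:
  depth 0: {0}
  depth 1: {1}
  depth 2: {2}
4 never appears.

Answer: UNREACHABLE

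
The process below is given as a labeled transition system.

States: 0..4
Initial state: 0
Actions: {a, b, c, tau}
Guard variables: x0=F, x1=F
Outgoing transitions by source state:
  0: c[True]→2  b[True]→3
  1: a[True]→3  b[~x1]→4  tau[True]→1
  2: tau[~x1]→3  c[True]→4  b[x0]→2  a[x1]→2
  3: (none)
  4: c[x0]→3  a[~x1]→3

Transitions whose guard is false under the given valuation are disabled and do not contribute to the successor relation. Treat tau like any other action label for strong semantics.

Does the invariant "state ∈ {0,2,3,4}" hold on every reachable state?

Answer: INVARIANT HOLDS

Trace:
Safe = {0,2,3,4}
R = {0,2,3,4}
  0: safe
  2: safe
  3: safe
  4: safe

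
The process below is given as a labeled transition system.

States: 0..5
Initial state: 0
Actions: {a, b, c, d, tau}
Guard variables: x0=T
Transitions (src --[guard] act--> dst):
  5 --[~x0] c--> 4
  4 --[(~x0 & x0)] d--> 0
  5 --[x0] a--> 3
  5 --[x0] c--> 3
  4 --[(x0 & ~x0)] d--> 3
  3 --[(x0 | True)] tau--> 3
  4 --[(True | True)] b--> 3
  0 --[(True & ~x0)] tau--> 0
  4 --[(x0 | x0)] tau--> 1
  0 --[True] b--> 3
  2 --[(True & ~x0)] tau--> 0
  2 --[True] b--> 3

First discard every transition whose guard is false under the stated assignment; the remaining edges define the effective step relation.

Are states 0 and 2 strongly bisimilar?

Refine partition for ~:
  round 0: {{0,1,2,3,4,5}}
  round 1: {{0,2},{1},{3},{4},{5}}
stable after 2 split(s): 5 block(s)
class of 0: {0,2}; class of 2: {0,2}

Answer: BISIMILAR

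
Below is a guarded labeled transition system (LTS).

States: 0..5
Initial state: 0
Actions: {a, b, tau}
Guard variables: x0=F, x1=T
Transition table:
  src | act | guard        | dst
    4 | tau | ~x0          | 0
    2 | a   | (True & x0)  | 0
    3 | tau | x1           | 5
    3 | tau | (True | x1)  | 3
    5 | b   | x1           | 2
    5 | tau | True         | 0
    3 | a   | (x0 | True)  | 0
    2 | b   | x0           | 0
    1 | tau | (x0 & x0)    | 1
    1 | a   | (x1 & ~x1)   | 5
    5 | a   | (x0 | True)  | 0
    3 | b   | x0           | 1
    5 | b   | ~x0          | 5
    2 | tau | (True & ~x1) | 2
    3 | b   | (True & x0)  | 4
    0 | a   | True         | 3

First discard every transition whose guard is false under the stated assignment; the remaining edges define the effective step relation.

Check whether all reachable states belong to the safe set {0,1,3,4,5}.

Safe = {0,1,3,4,5}
R = {0,2,3,5}
  0: ✓
  2: ✗ unsafe
  3: ✓
  5: ✓
counterexample path to 2: a·tau·b

Answer: INVARIANT VIOLATED at state 2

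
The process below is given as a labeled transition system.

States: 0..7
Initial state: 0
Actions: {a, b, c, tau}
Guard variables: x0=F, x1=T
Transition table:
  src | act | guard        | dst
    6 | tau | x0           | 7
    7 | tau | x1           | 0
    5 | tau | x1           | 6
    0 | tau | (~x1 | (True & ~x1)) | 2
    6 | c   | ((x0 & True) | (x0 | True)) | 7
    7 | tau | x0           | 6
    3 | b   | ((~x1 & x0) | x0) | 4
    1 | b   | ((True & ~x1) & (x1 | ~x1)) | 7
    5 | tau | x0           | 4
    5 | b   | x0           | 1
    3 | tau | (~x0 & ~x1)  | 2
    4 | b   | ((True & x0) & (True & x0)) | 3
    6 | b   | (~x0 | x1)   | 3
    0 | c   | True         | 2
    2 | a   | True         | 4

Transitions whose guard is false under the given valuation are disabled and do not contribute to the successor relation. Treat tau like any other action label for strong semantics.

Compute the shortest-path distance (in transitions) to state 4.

BFS to 4:
  depth 0: {0}
  depth 1: {2}
  depth 2: {4}
first hit 4 at d=2 via c·a

Answer: 2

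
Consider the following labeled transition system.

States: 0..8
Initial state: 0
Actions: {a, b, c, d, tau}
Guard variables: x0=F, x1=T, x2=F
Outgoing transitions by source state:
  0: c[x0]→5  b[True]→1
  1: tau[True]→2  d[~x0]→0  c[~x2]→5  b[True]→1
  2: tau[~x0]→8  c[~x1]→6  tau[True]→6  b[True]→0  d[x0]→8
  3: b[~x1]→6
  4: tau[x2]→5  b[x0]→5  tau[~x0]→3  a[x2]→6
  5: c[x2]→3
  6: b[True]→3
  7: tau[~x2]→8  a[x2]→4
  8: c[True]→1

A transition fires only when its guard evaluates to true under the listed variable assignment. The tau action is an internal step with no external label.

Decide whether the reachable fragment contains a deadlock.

Answer: DEADLOCK at state 3

Working:
R = {0,1,2,3,5,6,8}
  0: b→1  [deg 1]
  1: b→1  c→5  d→0  tau→2  [deg 4]
  2: b→0  tau→6  tau→8  [deg 3]
  3: ∅  [deadlock]
  5: ∅  [deadlock]
  6: b→3  [deg 1]
  8: c→1  [deg 1]
trace reaching 3: b·tau·tau·b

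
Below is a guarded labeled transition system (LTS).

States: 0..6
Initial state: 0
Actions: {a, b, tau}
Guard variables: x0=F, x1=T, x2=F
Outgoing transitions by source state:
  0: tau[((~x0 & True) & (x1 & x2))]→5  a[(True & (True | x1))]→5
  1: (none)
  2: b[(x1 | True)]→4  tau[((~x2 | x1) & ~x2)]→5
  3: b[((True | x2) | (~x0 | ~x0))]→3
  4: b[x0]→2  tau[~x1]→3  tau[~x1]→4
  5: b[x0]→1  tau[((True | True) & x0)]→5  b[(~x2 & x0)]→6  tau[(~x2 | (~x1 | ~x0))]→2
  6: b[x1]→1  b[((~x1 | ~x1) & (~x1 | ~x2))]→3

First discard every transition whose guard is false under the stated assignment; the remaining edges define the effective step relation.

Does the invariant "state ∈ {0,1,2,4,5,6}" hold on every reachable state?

Allowed set {0,1,2,4,5,6}
Reachable = {0,2,4,5}
  0: ok
  2: ok
  4: ok
  5: ok

Answer: INVARIANT HOLDS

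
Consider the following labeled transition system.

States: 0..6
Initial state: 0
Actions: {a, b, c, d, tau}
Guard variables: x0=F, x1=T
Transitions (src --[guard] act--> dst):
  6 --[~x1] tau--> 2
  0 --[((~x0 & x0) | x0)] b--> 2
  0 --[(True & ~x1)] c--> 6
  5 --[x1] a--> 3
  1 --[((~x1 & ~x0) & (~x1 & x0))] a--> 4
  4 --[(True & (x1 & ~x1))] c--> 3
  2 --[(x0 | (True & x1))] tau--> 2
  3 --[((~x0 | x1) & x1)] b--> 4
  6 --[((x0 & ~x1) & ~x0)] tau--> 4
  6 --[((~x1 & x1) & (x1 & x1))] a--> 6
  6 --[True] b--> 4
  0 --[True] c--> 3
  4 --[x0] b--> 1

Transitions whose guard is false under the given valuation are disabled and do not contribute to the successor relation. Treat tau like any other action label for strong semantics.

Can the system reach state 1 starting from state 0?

Answer: UNREACHABLE

Analysis:
After dropping false guards: 5 live edges.
L0 = {0}
L1 = {3}  total {0,3}
L2 = {4}  total {0,3,4}
Reachable = {0,3,4}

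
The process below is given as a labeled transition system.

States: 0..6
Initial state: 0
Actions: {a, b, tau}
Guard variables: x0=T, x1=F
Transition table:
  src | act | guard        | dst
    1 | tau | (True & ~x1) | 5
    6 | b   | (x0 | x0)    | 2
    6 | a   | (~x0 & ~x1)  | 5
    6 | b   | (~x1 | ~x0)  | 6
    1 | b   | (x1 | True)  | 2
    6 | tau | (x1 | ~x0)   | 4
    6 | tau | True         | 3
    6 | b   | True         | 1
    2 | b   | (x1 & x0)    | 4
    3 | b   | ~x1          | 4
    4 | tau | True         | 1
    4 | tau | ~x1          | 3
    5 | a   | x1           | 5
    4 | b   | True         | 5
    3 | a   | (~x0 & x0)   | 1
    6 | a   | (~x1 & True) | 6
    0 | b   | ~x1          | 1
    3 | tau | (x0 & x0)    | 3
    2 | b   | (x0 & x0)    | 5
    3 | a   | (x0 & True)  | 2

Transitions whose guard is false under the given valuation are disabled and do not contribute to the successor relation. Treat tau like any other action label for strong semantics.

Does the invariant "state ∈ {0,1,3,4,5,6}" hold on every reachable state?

Safe = {0,1,3,4,5,6}
Reach set: {0,1,2,5}
  0: ✓
  1: ✓
  2: VIOLATES
  5: ✓
counterexample path to 2: b·b

Answer: INVARIANT VIOLATED at state 2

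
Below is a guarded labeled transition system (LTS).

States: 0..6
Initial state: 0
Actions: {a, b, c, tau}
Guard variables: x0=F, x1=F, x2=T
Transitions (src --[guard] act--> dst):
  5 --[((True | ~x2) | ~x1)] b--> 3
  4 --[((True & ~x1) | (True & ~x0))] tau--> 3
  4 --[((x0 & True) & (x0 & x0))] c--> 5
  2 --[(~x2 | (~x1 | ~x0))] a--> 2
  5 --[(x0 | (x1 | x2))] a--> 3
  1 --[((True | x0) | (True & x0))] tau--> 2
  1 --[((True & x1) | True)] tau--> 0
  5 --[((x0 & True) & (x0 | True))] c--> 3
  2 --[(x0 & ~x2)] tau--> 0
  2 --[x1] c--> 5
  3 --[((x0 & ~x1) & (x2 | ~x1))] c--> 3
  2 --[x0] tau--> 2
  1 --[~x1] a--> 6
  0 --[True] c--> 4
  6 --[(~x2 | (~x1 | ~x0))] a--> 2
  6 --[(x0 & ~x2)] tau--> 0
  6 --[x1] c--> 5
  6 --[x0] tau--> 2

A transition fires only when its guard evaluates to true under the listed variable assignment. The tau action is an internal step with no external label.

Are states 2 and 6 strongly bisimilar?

Answer: BISIMILAR

Trace:
Refine partition for ~:
  π0 = {{0,1,2,3,4,5,6}}
  π1 = {{0},{1},{2,6},{3},{4},{5}}
Fixed point at round 2; 6 class(es).
[2]={2,6}  [6]={2,6}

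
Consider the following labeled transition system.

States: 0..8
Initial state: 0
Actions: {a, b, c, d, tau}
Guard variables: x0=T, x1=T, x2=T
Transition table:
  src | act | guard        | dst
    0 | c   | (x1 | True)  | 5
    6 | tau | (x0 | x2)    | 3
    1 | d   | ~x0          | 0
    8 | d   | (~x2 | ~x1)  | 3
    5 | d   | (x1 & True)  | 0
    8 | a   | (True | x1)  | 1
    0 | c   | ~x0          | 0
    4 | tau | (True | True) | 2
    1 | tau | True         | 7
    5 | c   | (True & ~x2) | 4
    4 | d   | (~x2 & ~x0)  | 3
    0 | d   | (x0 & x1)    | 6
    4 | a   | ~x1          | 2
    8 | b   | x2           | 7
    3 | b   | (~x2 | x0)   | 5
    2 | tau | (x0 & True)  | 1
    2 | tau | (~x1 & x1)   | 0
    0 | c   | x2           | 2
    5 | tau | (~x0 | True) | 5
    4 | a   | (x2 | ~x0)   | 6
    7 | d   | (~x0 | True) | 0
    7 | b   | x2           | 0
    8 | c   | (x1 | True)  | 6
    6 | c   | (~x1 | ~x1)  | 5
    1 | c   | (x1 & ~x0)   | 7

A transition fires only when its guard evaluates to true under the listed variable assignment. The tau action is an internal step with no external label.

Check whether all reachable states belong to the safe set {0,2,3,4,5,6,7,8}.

Answer: INVARIANT VIOLATED at state 1

Trace:
Inv-set: {0,2,3,4,5,6,7,8}
R = {0,1,2,3,5,6,7}
  0: ✓
  1: outside
  2: ✓
  3: ✓
  5: ✓
  6: ✓
  7: ✓
reach 1 via c·tau — violates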